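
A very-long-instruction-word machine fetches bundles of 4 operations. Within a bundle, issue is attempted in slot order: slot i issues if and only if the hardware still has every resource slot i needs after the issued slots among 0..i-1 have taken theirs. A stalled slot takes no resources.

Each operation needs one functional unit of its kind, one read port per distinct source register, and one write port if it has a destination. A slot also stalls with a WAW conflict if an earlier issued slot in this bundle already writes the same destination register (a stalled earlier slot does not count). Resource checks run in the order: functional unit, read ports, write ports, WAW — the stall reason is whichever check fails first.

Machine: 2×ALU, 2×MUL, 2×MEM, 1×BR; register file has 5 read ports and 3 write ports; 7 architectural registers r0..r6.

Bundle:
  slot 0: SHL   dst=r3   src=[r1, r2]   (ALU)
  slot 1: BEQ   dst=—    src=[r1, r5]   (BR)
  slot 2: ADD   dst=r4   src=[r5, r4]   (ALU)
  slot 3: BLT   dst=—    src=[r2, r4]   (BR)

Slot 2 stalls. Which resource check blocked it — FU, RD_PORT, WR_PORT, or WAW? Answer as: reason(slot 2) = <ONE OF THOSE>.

reason(slot 2) = RD_PORT

  0. ALU→r3 ⇒ go  {1A/2Mu/2Ld/1B | 3r 2w}
  1. BR ⇒ go  {1A/2Mu/2Ld/0B | 1r 2w}
  2. ALU→r4 ⇒ no(RD_PORT)  {1A/2Mu/2Ld/0B | 1r 2w}
  3. BR ⇒ no(FU)  {1A/2Mu/2Ld/0B | 1r 2w}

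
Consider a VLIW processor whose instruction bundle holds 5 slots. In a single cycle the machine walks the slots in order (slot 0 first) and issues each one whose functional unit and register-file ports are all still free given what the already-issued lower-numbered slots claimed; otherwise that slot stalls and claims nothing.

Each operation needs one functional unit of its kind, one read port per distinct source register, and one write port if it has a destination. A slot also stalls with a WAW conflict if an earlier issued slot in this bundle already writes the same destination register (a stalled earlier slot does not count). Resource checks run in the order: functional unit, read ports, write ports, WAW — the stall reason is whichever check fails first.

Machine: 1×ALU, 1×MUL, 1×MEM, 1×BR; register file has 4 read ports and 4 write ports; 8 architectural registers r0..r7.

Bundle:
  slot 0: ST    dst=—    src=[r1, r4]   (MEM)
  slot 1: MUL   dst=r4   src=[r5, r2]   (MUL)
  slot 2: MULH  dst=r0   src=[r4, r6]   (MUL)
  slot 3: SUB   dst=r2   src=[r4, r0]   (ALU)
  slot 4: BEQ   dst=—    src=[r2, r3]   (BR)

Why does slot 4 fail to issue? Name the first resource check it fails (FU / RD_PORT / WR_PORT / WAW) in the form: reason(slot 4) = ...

slot 0 (MEM): ISSUE — free A1,Mu1,Ld0,B1 rp2 wp4
slot 1 (MUL): ISSUE — free A1,Mu0,Ld0,B1 rp0 wp3
slot 2 (MUL): stall FU — free A1,Mu0,Ld0,B1 rp0 wp3
slot 3 (ALU): stall RD_PORT — free A1,Mu0,Ld0,B1 rp0 wp3
slot 4 (BR): stall RD_PORT — free A1,Mu0,Ld0,B1 rp0 wp3

reason(slot 4) = RD_PORT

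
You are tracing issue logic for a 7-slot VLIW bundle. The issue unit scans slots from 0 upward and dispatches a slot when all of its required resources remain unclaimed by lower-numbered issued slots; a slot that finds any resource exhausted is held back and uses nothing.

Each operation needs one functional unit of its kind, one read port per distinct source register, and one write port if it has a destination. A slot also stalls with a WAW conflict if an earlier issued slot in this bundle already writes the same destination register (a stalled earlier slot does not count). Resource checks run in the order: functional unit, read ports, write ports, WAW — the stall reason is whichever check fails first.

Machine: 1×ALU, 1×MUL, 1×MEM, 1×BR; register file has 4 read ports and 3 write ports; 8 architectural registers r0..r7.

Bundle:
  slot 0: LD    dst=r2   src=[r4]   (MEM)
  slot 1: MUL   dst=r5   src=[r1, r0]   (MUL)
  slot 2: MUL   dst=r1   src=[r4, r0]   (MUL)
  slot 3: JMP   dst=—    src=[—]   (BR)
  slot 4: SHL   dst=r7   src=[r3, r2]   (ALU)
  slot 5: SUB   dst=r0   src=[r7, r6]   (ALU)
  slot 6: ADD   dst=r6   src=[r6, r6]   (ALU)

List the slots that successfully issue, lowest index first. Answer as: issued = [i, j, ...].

(0) want 1×MEM +1rd +1wr — yes → AL1|MU1|ME0|BR1|rd3|wr2
(1) want 1×MUL +2rd +1wr — yes → AL1|MU0|ME0|BR1|rd1|wr1
(2) want 1×MUL +2rd +1wr — FU → AL1|MU0|ME0|BR1|rd1|wr1
(3) want 1×BR +0rd +0wr — yes → AL1|MU0|ME0|BR0|rd1|wr1
(4) want 1×ALU +2rd +1wr — RD_PORT → AL1|MU0|ME0|BR0|rd1|wr1
(5) want 1×ALU +2rd +1wr — RD_PORT → AL1|MU0|ME0|BR0|rd1|wr1
(6) want 1×ALU +1rd +1wr — yes → AL0|MU0|ME0|BR0|rd0|wr0

issued = [0, 1, 3, 6]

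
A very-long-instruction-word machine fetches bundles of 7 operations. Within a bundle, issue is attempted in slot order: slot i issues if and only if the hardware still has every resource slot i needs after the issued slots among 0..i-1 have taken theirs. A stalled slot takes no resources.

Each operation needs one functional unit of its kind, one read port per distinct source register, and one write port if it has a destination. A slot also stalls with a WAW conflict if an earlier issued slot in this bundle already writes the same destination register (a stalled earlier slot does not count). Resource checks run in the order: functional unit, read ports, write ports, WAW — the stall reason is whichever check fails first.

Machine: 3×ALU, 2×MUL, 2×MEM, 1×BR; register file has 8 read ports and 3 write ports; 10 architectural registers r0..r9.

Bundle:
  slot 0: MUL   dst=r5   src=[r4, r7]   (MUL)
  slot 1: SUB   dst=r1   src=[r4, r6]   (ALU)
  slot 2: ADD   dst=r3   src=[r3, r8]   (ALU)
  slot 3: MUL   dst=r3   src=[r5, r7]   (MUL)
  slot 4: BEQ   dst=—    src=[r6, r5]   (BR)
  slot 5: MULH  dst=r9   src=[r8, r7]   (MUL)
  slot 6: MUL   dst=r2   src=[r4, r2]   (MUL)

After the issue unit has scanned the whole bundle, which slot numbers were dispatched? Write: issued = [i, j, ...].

issued = [0, 1, 2, 4]

slot 0 (MUL): ISSUE — free A3,Mu1,Ld2,B1 rp6 wp2
slot 1 (ALU): ISSUE — free A2,Mu1,Ld2,B1 rp4 wp1
slot 2 (ALU): ISSUE — free A1,Mu1,Ld2,B1 rp2 wp0
slot 3 (MUL): stall WR_PORT — free A1,Mu1,Ld2,B1 rp2 wp0
slot 4 (BR): ISSUE — free A1,Mu1,Ld2,B0 rp0 wp0
slot 5 (MUL): stall RD_PORT — free A1,Mu1,Ld2,B0 rp0 wp0
slot 6 (MUL): stall RD_PORT — free A1,Mu1,Ld2,B0 rp0 wp0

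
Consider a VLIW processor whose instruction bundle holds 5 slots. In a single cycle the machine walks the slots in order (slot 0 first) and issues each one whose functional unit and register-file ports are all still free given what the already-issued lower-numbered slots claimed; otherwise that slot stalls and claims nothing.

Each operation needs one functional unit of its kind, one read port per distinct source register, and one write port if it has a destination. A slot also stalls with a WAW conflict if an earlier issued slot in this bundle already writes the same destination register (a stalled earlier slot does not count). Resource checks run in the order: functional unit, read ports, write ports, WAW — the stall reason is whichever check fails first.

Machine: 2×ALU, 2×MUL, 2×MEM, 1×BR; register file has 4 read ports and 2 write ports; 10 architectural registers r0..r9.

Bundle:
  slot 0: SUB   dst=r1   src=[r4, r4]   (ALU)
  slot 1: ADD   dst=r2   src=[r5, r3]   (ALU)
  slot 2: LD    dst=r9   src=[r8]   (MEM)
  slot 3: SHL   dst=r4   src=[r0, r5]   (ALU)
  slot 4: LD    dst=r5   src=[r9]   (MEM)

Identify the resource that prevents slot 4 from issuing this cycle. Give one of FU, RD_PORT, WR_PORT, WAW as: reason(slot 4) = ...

reason(slot 4) = WR_PORT

#0 ALU src=r4,r4 dispatched  <A:1 Mu:2 Ld:2 B:1 rd:3 wr:1>
#1 ALU src=r5,r3 dispatched  <A:0 Mu:2 Ld:2 B:1 rd:1 wr:0>
#2 MEM src=r8 held:WR_PORT  <A:0 Mu:2 Ld:2 B:1 rd:1 wr:0>
#3 ALU src=r0,r5 held:FU  <A:0 Mu:2 Ld:2 B:1 rd:1 wr:0>
#4 MEM src=r9 held:WR_PORT  <A:0 Mu:2 Ld:2 B:1 rd:1 wr:0>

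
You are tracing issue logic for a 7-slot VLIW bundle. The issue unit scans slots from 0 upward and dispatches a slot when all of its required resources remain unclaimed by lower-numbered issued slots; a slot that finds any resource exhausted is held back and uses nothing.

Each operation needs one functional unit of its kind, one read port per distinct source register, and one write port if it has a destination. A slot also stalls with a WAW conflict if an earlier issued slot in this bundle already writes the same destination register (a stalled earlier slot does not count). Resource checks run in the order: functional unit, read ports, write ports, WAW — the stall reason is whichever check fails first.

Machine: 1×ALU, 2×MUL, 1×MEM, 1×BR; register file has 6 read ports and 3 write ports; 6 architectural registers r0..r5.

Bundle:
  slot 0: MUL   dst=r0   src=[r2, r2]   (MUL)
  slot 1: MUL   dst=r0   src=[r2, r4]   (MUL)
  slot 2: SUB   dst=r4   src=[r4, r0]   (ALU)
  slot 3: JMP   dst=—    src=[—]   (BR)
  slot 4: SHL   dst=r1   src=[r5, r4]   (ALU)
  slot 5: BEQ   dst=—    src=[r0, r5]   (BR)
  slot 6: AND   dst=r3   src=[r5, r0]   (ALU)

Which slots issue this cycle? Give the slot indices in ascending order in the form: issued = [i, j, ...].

issued = [0, 2, 3]

  0. MUL→r0 ⇒ go  {1A/1Mu/1Ld/1B | 5r 2w}
  1. MUL→r0 ⇒ no(WAW)  {1A/1Mu/1Ld/1B | 5r 2w}
  2. ALU→r4 ⇒ go  {0A/1Mu/1Ld/1B | 3r 1w}
  3. BR ⇒ go  {0A/1Mu/1Ld/0B | 3r 1w}
  4. ALU→r1 ⇒ no(FU)  {0A/1Mu/1Ld/0B | 3r 1w}
  5. BR ⇒ no(FU)  {0A/1Mu/1Ld/0B | 3r 1w}
  6. ALU→r3 ⇒ no(FU)  {0A/1Mu/1Ld/0B | 3r 1w}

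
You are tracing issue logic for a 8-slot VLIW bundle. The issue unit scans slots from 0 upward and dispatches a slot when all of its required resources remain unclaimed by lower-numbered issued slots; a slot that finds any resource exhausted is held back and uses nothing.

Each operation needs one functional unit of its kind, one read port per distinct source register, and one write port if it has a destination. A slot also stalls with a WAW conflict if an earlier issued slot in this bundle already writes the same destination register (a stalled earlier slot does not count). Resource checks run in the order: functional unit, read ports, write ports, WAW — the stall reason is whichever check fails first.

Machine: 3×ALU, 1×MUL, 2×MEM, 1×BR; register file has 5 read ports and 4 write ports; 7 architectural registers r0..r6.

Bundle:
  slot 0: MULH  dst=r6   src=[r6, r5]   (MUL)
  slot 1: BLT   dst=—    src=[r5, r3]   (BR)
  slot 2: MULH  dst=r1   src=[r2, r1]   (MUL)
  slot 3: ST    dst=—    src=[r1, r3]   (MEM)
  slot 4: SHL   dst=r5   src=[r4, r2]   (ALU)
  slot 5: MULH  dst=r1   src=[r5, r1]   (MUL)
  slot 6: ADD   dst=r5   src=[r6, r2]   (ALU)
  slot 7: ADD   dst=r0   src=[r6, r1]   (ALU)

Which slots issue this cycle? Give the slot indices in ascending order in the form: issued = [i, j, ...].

issued = [0, 1]

slot 0 (MUL): ISSUE — free A3,Mu0,Ld2,B1 rp3 wp3
slot 1 (BR): ISSUE — free A3,Mu0,Ld2,B0 rp1 wp3
slot 2 (MUL): stall FU — free A3,Mu0,Ld2,B0 rp1 wp3
slot 3 (MEM): stall RD_PORT — free A3,Mu0,Ld2,B0 rp1 wp3
slot 4 (ALU): stall RD_PORT — free A3,Mu0,Ld2,B0 rp1 wp3
slot 5 (MUL): stall FU — free A3,Mu0,Ld2,B0 rp1 wp3
slot 6 (ALU): stall RD_PORT — free A3,Mu0,Ld2,B0 rp1 wp3
slot 7 (ALU): stall RD_PORT — free A3,Mu0,Ld2,B0 rp1 wp3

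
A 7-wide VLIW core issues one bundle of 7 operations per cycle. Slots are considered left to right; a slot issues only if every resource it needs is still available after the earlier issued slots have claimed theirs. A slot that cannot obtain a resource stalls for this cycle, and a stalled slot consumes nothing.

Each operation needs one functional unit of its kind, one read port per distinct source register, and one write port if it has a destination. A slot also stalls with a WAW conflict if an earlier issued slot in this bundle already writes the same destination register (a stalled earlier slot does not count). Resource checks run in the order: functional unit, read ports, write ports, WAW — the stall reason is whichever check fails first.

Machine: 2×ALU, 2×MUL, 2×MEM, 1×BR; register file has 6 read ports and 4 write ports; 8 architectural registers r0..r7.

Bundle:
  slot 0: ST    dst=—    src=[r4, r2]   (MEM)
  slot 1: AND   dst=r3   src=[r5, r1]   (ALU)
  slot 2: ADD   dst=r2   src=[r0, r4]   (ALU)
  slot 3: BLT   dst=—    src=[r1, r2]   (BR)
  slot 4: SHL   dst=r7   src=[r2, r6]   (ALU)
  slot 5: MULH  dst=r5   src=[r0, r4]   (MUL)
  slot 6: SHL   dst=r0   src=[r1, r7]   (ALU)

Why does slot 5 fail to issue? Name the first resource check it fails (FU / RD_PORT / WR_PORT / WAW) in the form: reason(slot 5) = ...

#0 MEM src=r4,r2 dispatched  <A:2 Mu:2 Ld:1 B:1 rd:4 wr:4>
#1 ALU src=r5,r1 dispatched  <A:1 Mu:2 Ld:1 B:1 rd:2 wr:3>
#2 ALU src=r0,r4 dispatched  <A:0 Mu:2 Ld:1 B:1 rd:0 wr:2>
#3 BR src=r1,r2 held:RD_PORT  <A:0 Mu:2 Ld:1 B:1 rd:0 wr:2>
#4 ALU src=r2,r6 held:FU  <A:0 Mu:2 Ld:1 B:1 rd:0 wr:2>
#5 MUL src=r0,r4 held:RD_PORT  <A:0 Mu:2 Ld:1 B:1 rd:0 wr:2>
#6 ALU src=r1,r7 held:FU  <A:0 Mu:2 Ld:1 B:1 rd:0 wr:2>

reason(slot 5) = RD_PORT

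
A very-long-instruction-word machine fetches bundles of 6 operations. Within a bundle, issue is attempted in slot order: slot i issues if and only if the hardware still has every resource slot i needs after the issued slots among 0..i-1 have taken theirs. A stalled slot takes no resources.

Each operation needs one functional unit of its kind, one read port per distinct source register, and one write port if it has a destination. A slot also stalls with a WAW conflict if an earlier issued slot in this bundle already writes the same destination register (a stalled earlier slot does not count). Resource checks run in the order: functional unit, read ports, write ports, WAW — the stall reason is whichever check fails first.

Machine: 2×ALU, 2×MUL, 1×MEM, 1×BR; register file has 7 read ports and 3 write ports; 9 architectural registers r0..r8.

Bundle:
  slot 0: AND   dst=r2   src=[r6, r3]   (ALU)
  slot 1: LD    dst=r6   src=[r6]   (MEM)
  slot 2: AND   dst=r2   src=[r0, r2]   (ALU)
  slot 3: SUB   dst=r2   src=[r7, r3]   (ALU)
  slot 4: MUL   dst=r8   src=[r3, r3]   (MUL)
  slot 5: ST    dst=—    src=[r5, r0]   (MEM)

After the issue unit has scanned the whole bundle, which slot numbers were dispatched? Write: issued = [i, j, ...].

issued = [0, 1, 4]

#0 ALU src=r6,r3 dispatched  <A:1 Mu:2 Ld:1 B:1 rd:5 wr:2>
#1 MEM src=r6 dispatched  <A:1 Mu:2 Ld:0 B:1 rd:4 wr:1>
#2 ALU src=r0,r2 held:WAW  <A:1 Mu:2 Ld:0 B:1 rd:4 wr:1>
#3 ALU src=r7,r3 held:WAW  <A:1 Mu:2 Ld:0 B:1 rd:4 wr:1>
#4 MUL src=r3,r3 dispatched  <A:1 Mu:1 Ld:0 B:1 rd:3 wr:0>
#5 MEM src=r5,r0 held:FU  <A:1 Mu:1 Ld:0 B:1 rd:3 wr:0>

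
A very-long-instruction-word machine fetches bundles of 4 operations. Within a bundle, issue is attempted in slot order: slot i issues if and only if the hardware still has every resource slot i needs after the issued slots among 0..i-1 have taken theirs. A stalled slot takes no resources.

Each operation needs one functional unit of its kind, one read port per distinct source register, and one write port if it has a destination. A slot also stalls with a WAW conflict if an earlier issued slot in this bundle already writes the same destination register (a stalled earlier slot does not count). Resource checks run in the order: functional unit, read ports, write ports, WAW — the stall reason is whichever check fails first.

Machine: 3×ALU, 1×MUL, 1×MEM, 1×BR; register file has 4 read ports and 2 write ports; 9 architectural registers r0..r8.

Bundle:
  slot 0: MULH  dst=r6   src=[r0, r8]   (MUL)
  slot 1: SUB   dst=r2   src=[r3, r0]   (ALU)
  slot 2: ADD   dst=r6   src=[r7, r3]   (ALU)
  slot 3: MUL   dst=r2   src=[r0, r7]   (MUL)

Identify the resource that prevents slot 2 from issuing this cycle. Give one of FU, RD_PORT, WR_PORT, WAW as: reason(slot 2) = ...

reason(slot 2) = RD_PORT

(0) want 1×MUL +2rd +1wr — yes → AL3|MU0|ME1|BR1|rd2|wr1
(1) want 1×ALU +2rd +1wr — yes → AL2|MU0|ME1|BR1|rd0|wr0
(2) want 1×ALU +2rd +1wr — RD_PORT → AL2|MU0|ME1|BR1|rd0|wr0
(3) want 1×MUL +2rd +1wr — FU → AL2|MU0|ME1|BR1|rd0|wr0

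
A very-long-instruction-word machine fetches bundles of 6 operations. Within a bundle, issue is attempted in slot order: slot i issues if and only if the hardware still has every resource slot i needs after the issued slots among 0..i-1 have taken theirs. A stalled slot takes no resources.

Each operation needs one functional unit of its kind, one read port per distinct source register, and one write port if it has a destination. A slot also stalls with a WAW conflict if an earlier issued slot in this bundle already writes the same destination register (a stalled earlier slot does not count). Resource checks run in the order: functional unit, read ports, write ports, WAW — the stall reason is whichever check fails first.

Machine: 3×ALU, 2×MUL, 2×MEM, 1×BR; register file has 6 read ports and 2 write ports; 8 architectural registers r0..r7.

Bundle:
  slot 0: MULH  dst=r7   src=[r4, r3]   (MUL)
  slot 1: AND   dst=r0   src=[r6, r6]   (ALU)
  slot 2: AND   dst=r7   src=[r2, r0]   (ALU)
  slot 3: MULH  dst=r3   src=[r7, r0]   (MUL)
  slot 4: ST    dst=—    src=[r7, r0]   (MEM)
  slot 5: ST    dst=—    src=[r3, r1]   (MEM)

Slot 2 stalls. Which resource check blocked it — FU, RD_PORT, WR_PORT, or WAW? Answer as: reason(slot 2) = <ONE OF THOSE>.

reason(slot 2) = WR_PORT

#0 MUL src=r4,r3 dispatched  <A:3 Mu:1 Ld:2 B:1 rd:4 wr:1>
#1 ALU src=r6,r6 dispatched  <A:2 Mu:1 Ld:2 B:1 rd:3 wr:0>
#2 ALU src=r2,r0 held:WR_PORT  <A:2 Mu:1 Ld:2 B:1 rd:3 wr:0>
#3 MUL src=r7,r0 held:WR_PORT  <A:2 Mu:1 Ld:2 B:1 rd:3 wr:0>
#4 MEM src=r7,r0 dispatched  <A:2 Mu:1 Ld:1 B:1 rd:1 wr:0>
#5 MEM src=r3,r1 held:RD_PORT  <A:2 Mu:1 Ld:1 B:1 rd:1 wr:0>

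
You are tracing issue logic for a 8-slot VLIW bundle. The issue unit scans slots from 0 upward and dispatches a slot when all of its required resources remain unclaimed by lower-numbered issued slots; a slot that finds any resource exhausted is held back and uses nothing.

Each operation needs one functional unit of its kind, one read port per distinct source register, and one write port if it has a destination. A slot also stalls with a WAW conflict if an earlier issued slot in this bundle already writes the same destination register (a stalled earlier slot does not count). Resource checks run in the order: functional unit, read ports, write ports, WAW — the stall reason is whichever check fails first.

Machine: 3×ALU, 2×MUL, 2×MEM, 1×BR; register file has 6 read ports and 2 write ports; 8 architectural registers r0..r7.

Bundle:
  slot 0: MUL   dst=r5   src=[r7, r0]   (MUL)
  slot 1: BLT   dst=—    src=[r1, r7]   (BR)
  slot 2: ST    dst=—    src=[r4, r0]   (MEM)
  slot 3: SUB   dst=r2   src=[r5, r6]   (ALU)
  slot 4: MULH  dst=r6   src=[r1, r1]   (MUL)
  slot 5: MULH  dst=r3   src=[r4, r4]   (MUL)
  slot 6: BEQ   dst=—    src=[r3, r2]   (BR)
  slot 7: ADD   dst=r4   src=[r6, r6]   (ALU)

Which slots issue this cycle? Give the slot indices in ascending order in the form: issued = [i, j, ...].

[0] MUL needs rd=2 wr=1: ok; after: ALU=3 MUL=1 MEM=2 BR=1, R=4, W=1
[1] BR needs rd=2 wr=0: ok; after: ALU=3 MUL=1 MEM=2 BR=0, R=2, W=1
[2] MEM needs rd=2 wr=0: ok; after: ALU=3 MUL=1 MEM=1 BR=0, R=0, W=1
[3] ALU needs rd=2 wr=1: RD_PORT; after: ALU=3 MUL=1 MEM=1 BR=0, R=0, W=1
[4] MUL needs rd=1 wr=1: RD_PORT; after: ALU=3 MUL=1 MEM=1 BR=0, R=0, W=1
[5] MUL needs rd=1 wr=1: RD_PORT; after: ALU=3 MUL=1 MEM=1 BR=0, R=0, W=1
[6] BR needs rd=2 wr=0: FU; after: ALU=3 MUL=1 MEM=1 BR=0, R=0, W=1
[7] ALU needs rd=1 wr=1: RD_PORT; after: ALU=3 MUL=1 MEM=1 BR=0, R=0, W=1

issued = [0, 1, 2]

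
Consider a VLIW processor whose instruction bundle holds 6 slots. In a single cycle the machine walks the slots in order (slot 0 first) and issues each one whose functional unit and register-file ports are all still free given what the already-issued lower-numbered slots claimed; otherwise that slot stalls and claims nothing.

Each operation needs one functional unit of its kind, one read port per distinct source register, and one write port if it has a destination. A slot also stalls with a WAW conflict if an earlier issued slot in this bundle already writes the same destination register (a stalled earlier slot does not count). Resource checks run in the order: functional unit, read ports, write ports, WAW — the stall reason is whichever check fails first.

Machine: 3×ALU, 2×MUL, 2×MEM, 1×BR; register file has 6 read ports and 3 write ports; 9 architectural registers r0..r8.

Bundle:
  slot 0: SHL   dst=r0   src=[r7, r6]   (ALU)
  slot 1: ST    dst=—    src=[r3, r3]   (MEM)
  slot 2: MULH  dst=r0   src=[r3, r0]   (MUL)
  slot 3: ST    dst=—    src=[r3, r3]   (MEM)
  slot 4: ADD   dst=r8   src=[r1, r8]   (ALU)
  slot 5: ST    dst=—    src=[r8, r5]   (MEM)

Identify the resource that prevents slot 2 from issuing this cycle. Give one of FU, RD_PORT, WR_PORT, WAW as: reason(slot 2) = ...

reason(slot 2) = WAW

  0. ALU→r0 ⇒ go  {2A/2Mu/2Ld/1B | 4r 2w}
  1. MEM ⇒ go  {2A/2Mu/1Ld/1B | 3r 2w}
  2. MUL→r0 ⇒ no(WAW)  {2A/2Mu/1Ld/1B | 3r 2w}
  3. MEM ⇒ go  {2A/2Mu/0Ld/1B | 2r 2w}
  4. ALU→r8 ⇒ go  {1A/2Mu/0Ld/1B | 0r 1w}
  5. MEM ⇒ no(FU)  {1A/2Mu/0Ld/1B | 0r 1w}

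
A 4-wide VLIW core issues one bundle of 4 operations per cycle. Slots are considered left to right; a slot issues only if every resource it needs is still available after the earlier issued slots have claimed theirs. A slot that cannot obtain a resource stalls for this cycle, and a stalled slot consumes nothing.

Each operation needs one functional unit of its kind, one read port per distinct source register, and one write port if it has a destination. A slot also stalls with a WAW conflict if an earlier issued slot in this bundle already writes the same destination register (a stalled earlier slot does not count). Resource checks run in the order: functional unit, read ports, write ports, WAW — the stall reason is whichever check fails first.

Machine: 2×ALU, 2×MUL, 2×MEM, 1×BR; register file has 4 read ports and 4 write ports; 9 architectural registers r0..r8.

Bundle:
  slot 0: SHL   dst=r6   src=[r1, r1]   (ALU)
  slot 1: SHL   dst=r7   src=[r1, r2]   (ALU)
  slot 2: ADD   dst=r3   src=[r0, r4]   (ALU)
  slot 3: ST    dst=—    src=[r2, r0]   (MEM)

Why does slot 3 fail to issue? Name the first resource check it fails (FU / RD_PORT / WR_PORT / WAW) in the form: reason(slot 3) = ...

slot 0 (ALU): ISSUE — free A1,Mu2,Ld2,B1 rp3 wp3
slot 1 (ALU): ISSUE — free A0,Mu2,Ld2,B1 rp1 wp2
slot 2 (ALU): stall FU — free A0,Mu2,Ld2,B1 rp1 wp2
slot 3 (MEM): stall RD_PORT — free A0,Mu2,Ld2,B1 rp1 wp2

reason(slot 3) = RD_PORT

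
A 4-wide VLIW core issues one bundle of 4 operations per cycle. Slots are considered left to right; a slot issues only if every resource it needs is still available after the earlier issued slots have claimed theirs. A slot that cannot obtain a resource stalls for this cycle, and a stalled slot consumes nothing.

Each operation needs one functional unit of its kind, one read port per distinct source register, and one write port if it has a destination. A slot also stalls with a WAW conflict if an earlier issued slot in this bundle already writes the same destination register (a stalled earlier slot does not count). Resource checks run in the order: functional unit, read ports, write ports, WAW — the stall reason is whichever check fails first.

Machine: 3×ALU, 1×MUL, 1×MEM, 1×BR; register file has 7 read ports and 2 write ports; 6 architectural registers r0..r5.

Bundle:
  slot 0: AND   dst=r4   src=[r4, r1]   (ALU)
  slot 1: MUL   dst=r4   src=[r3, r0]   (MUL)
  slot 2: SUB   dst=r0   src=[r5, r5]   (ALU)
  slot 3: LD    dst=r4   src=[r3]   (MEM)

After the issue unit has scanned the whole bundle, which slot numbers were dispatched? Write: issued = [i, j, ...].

issued = [0, 2]

slot 0 (ALU): ISSUE — free A2,Mu1,Ld1,B1 rp5 wp1
slot 1 (MUL): stall WAW — free A2,Mu1,Ld1,B1 rp5 wp1
slot 2 (ALU): ISSUE — free A1,Mu1,Ld1,B1 rp4 wp0
slot 3 (MEM): stall WR_PORT — free A1,Mu1,Ld1,B1 rp4 wp0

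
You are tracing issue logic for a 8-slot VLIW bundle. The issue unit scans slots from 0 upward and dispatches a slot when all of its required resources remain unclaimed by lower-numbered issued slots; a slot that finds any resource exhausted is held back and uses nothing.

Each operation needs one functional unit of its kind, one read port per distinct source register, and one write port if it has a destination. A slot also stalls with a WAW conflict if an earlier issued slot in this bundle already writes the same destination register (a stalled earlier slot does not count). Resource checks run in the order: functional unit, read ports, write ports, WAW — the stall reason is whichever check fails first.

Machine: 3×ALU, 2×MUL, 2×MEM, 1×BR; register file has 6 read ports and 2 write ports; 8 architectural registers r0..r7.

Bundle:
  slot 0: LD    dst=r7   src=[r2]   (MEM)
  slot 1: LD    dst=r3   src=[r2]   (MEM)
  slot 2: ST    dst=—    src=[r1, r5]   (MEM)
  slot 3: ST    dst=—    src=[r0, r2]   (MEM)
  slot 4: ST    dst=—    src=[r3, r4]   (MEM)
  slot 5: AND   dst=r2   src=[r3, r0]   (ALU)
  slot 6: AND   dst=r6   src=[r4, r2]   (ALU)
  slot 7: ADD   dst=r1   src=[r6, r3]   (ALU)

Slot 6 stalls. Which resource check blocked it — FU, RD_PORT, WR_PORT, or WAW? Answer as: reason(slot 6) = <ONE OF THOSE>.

#0 MEM src=r2 dispatched  <A:3 Mu:2 Ld:1 B:1 rd:5 wr:1>
#1 MEM src=r2 dispatched  <A:3 Mu:2 Ld:0 B:1 rd:4 wr:0>
#2 MEM src=r1,r5 held:FU  <A:3 Mu:2 Ld:0 B:1 rd:4 wr:0>
#3 MEM src=r0,r2 held:FU  <A:3 Mu:2 Ld:0 B:1 rd:4 wr:0>
#4 MEM src=r3,r4 held:FU  <A:3 Mu:2 Ld:0 B:1 rd:4 wr:0>
#5 ALU src=r3,r0 held:WR_PORT  <A:3 Mu:2 Ld:0 B:1 rd:4 wr:0>
#6 ALU src=r4,r2 held:WR_PORT  <A:3 Mu:2 Ld:0 B:1 rd:4 wr:0>
#7 ALU src=r6,r3 held:WR_PORT  <A:3 Mu:2 Ld:0 B:1 rd:4 wr:0>

reason(slot 6) = WR_PORT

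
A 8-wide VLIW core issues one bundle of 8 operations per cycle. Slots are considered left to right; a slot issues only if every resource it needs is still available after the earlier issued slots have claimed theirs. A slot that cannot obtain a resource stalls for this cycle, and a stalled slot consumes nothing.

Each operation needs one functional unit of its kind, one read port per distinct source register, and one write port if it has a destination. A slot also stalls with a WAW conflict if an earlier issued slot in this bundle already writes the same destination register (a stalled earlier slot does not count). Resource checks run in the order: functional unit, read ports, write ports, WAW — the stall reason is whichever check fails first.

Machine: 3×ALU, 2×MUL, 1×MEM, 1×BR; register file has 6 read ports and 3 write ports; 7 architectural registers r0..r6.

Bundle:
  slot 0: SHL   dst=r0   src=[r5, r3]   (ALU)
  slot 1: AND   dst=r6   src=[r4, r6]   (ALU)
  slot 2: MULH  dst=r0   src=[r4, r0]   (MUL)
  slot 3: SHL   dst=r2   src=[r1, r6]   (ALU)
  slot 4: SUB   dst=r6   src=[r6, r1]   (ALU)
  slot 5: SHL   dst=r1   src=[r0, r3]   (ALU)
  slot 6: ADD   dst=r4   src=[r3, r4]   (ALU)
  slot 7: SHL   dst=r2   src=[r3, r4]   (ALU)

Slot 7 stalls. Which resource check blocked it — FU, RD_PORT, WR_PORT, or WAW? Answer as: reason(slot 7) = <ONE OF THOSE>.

slot 0 (ALU): ISSUE — free A2,Mu2,Ld1,B1 rp4 wp2
slot 1 (ALU): ISSUE — free A1,Mu2,Ld1,B1 rp2 wp1
slot 2 (MUL): stall WAW — free A1,Mu2,Ld1,B1 rp2 wp1
slot 3 (ALU): ISSUE — free A0,Mu2,Ld1,B1 rp0 wp0
slot 4 (ALU): stall FU — free A0,Mu2,Ld1,B1 rp0 wp0
slot 5 (ALU): stall FU — free A0,Mu2,Ld1,B1 rp0 wp0
slot 6 (ALU): stall FU — free A0,Mu2,Ld1,B1 rp0 wp0
slot 7 (ALU): stall FU — free A0,Mu2,Ld1,B1 rp0 wp0

reason(slot 7) = FU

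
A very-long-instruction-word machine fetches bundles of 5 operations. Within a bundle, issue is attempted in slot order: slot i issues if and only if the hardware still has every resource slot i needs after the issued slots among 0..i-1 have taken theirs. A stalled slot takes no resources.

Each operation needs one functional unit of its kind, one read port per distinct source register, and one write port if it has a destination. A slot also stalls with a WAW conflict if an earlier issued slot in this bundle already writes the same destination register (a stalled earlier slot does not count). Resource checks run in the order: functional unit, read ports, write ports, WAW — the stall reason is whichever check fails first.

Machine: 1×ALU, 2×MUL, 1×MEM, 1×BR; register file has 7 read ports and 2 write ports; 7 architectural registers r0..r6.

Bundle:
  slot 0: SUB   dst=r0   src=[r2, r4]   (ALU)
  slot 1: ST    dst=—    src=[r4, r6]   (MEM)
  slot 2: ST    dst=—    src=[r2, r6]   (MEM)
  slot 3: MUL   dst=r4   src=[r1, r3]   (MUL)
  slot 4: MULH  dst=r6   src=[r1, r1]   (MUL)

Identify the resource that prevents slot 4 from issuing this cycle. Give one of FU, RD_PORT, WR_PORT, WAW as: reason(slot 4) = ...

reason(slot 4) = WR_PORT

slot 0 (ALU): ISSUE — free A0,Mu2,Ld1,B1 rp5 wp1
slot 1 (MEM): ISSUE — free A0,Mu2,Ld0,B1 rp3 wp1
slot 2 (MEM): stall FU — free A0,Mu2,Ld0,B1 rp3 wp1
slot 3 (MUL): ISSUE — free A0,Mu1,Ld0,B1 rp1 wp0
slot 4 (MUL): stall WR_PORT — free A0,Mu1,Ld0,B1 rp1 wp0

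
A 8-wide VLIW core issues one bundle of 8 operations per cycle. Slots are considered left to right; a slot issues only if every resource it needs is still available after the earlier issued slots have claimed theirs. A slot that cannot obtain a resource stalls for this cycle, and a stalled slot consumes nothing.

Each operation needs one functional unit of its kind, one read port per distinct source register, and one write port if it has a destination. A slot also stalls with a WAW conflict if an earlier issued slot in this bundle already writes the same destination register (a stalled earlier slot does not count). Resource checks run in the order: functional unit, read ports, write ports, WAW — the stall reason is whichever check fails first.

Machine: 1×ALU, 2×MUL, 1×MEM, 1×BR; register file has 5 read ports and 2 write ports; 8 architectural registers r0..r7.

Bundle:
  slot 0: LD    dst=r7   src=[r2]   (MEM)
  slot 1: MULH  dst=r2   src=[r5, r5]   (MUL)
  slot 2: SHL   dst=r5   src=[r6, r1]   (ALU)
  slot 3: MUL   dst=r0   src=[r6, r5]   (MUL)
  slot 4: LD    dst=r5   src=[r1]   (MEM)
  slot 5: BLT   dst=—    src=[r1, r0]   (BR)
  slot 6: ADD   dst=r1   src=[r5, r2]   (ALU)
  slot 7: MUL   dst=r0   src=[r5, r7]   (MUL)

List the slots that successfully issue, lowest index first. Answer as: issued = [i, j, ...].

(0) want 1×MEM +1rd +1wr — yes → AL1|MU2|ME0|BR1|rd4|wr1
(1) want 1×MUL +1rd +1wr — yes → AL1|MU1|ME0|BR1|rd3|wr0
(2) want 1×ALU +2rd +1wr — WR_PORT → AL1|MU1|ME0|BR1|rd3|wr0
(3) want 1×MUL +2rd +1wr — WR_PORT → AL1|MU1|ME0|BR1|rd3|wr0
(4) want 1×MEM +1rd +1wr — FU → AL1|MU1|ME0|BR1|rd3|wr0
(5) want 1×BR +2rd +0wr — yes → AL1|MU1|ME0|BR0|rd1|wr0
(6) want 1×ALU +2rd +1wr — RD_PORT → AL1|MU1|ME0|BR0|rd1|wr0
(7) want 1×MUL +2rd +1wr — RD_PORT → AL1|MU1|ME0|BR0|rd1|wr0

issued = [0, 1, 5]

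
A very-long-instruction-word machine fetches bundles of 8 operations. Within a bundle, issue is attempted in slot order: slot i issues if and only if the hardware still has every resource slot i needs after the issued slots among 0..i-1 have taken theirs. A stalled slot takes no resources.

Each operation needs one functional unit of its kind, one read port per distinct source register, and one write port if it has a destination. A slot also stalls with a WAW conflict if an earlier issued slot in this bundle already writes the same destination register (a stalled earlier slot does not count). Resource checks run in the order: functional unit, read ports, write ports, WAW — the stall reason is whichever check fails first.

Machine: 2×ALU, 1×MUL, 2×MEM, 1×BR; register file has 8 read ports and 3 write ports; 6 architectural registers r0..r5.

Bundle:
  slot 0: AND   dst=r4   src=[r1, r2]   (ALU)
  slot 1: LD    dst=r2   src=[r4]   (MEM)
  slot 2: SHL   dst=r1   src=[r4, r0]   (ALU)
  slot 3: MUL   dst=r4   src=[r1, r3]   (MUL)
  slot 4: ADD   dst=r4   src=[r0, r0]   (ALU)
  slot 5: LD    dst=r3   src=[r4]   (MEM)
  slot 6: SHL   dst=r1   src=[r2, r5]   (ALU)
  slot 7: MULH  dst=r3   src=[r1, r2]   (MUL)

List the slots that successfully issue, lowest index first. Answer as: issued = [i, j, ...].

slot 0 (ALU): ISSUE — free A1,Mu1,Ld2,B1 rp6 wp2
slot 1 (MEM): ISSUE — free A1,Mu1,Ld1,B1 rp5 wp1
slot 2 (ALU): ISSUE — free A0,Mu1,Ld1,B1 rp3 wp0
slot 3 (MUL): stall WR_PORT — free A0,Mu1,Ld1,B1 rp3 wp0
slot 4 (ALU): stall FU — free A0,Mu1,Ld1,B1 rp3 wp0
slot 5 (MEM): stall WR_PORT — free A0,Mu1,Ld1,B1 rp3 wp0
slot 6 (ALU): stall FU — free A0,Mu1,Ld1,B1 rp3 wp0
slot 7 (MUL): stall WR_PORT — free A0,Mu1,Ld1,B1 rp3 wp0

issued = [0, 1, 2]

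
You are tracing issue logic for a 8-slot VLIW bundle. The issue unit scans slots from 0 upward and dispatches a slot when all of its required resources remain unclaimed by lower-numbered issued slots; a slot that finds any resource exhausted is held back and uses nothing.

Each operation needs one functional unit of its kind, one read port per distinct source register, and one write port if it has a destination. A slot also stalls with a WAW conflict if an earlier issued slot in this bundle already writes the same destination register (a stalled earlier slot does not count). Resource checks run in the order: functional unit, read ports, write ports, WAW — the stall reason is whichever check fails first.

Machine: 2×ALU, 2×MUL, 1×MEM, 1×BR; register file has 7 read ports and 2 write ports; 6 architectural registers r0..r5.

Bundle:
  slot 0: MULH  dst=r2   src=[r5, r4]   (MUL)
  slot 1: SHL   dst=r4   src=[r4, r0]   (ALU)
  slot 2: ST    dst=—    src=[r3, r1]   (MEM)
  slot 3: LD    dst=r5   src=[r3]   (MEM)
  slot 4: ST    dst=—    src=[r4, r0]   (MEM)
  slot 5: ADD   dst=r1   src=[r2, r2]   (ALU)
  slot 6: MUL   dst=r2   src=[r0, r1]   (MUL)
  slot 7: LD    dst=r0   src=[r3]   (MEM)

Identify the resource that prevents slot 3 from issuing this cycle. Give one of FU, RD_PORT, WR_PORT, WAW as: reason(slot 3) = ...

reason(slot 3) = FU

slot 0 (MUL): ISSUE — free A2,Mu1,Ld1,B1 rp5 wp1
slot 1 (ALU): ISSUE — free A1,Mu1,Ld1,B1 rp3 wp0
slot 2 (MEM): ISSUE — free A1,Mu1,Ld0,B1 rp1 wp0
slot 3 (MEM): stall FU — free A1,Mu1,Ld0,B1 rp1 wp0
slot 4 (MEM): stall FU — free A1,Mu1,Ld0,B1 rp1 wp0
slot 5 (ALU): stall WR_PORT — free A1,Mu1,Ld0,B1 rp1 wp0
slot 6 (MUL): stall RD_PORT — free A1,Mu1,Ld0,B1 rp1 wp0
slot 7 (MEM): stall FU — free A1,Mu1,Ld0,B1 rp1 wp0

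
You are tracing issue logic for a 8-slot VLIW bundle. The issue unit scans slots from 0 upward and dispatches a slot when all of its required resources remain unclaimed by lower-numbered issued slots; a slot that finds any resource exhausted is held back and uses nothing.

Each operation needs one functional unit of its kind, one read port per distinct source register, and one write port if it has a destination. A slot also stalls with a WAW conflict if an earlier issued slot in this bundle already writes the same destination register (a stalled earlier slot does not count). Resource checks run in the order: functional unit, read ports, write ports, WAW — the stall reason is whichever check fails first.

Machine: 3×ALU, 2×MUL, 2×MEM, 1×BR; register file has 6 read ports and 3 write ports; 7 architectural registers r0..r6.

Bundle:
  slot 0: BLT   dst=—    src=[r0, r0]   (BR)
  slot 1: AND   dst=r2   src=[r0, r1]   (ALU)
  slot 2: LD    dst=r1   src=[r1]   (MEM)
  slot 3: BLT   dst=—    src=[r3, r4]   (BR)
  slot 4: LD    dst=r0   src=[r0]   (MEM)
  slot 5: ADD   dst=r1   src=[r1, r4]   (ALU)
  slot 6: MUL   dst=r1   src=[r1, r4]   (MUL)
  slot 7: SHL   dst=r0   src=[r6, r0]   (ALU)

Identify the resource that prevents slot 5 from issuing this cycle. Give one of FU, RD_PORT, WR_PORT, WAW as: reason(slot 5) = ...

reason(slot 5) = RD_PORT

(0) want 1×BR +1rd +0wr — yes → AL3|MU2|ME2|BR0|rd5|wr3
(1) want 1×ALU +2rd +1wr — yes → AL2|MU2|ME2|BR0|rd3|wr2
(2) want 1×MEM +1rd +1wr — yes → AL2|MU2|ME1|BR0|rd2|wr1
(3) want 1×BR +2rd +0wr — FU → AL2|MU2|ME1|BR0|rd2|wr1
(4) want 1×MEM +1rd +1wr — yes → AL2|MU2|ME0|BR0|rd1|wr0
(5) want 1×ALU +2rd +1wr — RD_PORT → AL2|MU2|ME0|BR0|rd1|wr0
(6) want 1×MUL +2rd +1wr — RD_PORT → AL2|MU2|ME0|BR0|rd1|wr0
(7) want 1×ALU +2rd +1wr — RD_PORT → AL2|MU2|ME0|BR0|rd1|wr0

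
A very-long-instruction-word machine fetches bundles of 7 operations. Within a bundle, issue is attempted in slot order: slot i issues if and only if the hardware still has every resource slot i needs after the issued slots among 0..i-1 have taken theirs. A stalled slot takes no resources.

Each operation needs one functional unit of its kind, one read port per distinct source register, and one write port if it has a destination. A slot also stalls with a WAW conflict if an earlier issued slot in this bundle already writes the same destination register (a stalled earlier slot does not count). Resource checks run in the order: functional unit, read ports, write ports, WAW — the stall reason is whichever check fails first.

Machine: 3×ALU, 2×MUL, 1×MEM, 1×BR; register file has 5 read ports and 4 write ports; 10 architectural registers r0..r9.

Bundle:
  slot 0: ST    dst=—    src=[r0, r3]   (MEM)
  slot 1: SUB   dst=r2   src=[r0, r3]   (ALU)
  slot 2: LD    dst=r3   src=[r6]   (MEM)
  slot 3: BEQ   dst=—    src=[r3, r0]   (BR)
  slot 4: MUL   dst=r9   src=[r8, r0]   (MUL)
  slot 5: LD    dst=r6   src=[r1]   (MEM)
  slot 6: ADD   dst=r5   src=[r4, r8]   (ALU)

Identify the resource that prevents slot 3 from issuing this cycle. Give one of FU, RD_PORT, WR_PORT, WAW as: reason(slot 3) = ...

reason(slot 3) = RD_PORT

  0. MEM ⇒ go  {3A/2Mu/0Ld/1B | 3r 4w}
  1. ALU→r2 ⇒ go  {2A/2Mu/0Ld/1B | 1r 3w}
  2. MEM→r3 ⇒ no(FU)  {2A/2Mu/0Ld/1B | 1r 3w}
  3. BR ⇒ no(RD_PORT)  {2A/2Mu/0Ld/1B | 1r 3w}
  4. MUL→r9 ⇒ no(RD_PORT)  {2A/2Mu/0Ld/1B | 1r 3w}
  5. MEM→r6 ⇒ no(FU)  {2A/2Mu/0Ld/1B | 1r 3w}
  6. ALU→r5 ⇒ no(RD_PORT)  {2A/2Mu/0Ld/1B | 1r 3w}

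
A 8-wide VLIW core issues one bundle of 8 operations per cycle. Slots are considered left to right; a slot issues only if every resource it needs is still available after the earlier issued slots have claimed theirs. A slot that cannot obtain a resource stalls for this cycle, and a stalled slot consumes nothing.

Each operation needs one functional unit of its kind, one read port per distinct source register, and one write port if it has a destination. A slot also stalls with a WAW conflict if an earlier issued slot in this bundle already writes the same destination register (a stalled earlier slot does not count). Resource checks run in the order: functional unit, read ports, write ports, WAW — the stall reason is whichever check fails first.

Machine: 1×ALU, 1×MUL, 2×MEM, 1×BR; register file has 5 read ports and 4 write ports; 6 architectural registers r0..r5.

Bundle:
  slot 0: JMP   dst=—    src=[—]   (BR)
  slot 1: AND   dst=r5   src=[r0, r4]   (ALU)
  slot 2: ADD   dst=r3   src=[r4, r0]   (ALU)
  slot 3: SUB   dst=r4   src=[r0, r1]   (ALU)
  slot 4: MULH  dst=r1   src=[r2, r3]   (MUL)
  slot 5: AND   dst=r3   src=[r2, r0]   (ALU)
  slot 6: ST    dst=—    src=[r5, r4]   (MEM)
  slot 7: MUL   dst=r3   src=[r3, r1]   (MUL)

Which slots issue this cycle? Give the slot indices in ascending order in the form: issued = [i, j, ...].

(0) want 1×BR +0rd +0wr — yes → AL1|MU1|ME2|BR0|rd5|wr4
(1) want 1×ALU +2rd +1wr — yes → AL0|MU1|ME2|BR0|rd3|wr3
(2) want 1×ALU +2rd +1wr — FU → AL0|MU1|ME2|BR0|rd3|wr3
(3) want 1×ALU +2rd +1wr — FU → AL0|MU1|ME2|BR0|rd3|wr3
(4) want 1×MUL +2rd +1wr — yes → AL0|MU0|ME2|BR0|rd1|wr2
(5) want 1×ALU +2rd +1wr — FU → AL0|MU0|ME2|BR0|rd1|wr2
(6) want 1×MEM +2rd +0wr — RD_PORT → AL0|MU0|ME2|BR0|rd1|wr2
(7) want 1×MUL +2rd +1wr — FU → AL0|MU0|ME2|BR0|rd1|wr2

issued = [0, 1, 4]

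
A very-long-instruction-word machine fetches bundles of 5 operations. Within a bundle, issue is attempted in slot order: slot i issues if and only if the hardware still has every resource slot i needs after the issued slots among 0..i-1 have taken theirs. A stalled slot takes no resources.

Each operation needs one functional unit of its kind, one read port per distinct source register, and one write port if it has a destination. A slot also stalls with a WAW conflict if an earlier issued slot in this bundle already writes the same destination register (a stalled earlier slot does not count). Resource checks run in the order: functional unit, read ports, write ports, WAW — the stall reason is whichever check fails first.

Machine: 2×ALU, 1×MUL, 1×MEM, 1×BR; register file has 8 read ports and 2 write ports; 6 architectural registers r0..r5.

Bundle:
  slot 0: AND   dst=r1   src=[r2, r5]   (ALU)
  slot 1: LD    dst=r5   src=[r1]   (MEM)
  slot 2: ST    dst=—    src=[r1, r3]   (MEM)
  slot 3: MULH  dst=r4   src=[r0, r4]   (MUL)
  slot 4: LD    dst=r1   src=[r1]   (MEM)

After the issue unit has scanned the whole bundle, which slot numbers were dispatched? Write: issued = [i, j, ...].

[0] ALU needs rd=2 wr=1: ok; after: ALU=1 MUL=1 MEM=1 BR=1, R=6, W=1
[1] MEM needs rd=1 wr=1: ok; after: ALU=1 MUL=1 MEM=0 BR=1, R=5, W=0
[2] MEM needs rd=2 wr=0: FU; after: ALU=1 MUL=1 MEM=0 BR=1, R=5, W=0
[3] MUL needs rd=2 wr=1: WR_PORT; after: ALU=1 MUL=1 MEM=0 BR=1, R=5, W=0
[4] MEM needs rd=1 wr=1: FU; after: ALU=1 MUL=1 MEM=0 BR=1, R=5, W=0

issued = [0, 1]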